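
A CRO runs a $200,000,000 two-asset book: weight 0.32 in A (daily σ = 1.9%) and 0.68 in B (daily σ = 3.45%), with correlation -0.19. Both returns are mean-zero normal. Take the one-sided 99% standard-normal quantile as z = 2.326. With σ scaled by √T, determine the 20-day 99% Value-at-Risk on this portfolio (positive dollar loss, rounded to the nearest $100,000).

σ_p = √(0.32²·1.9² + 0.68²·3.45² + 2·-0.19·0.32·0.68·1.9·3.45) = 2.309%.
σ_{20d} = 2.309% × √20 = 10.326%.
VaR = 2.326 × 10.326% = 24.018%; on $200,000,000 that is $48,036,000.

$48,000,000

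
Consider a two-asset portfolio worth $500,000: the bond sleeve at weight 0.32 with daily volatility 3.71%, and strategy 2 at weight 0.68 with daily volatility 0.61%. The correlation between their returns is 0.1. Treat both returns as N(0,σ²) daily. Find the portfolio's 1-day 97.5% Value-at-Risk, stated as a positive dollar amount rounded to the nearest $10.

$12,700

σ_p² = 0.32²·3.71² + 0.68²·0.61² + 2·0.1·0.32·0.68·3.71·0.61 = 1.6800 (%²).
σ_p = √1.6800 = 1.296%.
At 97.5%, z = 1.960.
VaR = 1.960 × 1.296% = 2.540%; on $500,000 that is $12,700.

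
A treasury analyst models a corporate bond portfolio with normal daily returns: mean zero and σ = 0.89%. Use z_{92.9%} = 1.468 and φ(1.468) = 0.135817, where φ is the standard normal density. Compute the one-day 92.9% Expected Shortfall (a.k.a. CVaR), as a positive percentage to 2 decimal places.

1.70%

Tail multiplier: φ(z)/(1−α) = 0.135817 / 0.071 = 1.913.
ES = 0.89% × 1.913 = 1.703%.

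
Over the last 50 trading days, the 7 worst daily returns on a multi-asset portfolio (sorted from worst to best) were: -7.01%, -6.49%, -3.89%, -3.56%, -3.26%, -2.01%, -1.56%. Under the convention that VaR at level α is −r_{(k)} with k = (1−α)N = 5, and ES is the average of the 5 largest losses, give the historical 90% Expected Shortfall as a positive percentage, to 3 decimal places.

The 5 worst returns sum to -24.21%.
ES = −(-24.21%) / 5 = 4.842%.

4.842%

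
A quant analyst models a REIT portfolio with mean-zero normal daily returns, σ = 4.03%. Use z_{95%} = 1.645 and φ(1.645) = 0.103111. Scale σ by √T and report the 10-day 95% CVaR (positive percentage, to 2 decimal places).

σ_{10d} = 4.03% × √10 = 12.744%.
ES multiplier = φ(z)/(1−α) = 0.103111/0.05 = 2.062.
ES = 12.744% × 2.062 = 26.278%.

26.28%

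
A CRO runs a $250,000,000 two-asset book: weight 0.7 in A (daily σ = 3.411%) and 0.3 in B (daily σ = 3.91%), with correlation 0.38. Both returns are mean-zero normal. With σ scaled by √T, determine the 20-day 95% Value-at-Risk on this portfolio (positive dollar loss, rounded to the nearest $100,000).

σ_p = √(0.7²·3.411² + 0.3²·3.91² + 2·0.38·0.7·0.3·3.411·3.91) = 3.034%.
σ_{20d} = 3.034% × √20 = 13.568%.
z(95%) = 1.645.
VaR = 1.645 × 13.568% = 22.319%; on $250,000,000 that is $55,797,500.

$55,800,000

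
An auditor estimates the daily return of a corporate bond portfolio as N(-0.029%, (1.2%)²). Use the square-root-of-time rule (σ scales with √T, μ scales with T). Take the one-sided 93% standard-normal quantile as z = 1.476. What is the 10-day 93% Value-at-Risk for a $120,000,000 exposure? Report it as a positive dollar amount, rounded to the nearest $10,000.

$7,070,000

σ_{10d} = 1.2% × √10 = 3.795%; μ_{10d} = 10 × -0.029% = -0.290%.
VaR = −(-0.290%) + 1.476 × 3.795% = 5.891%.
On $120,000,000: 0.05891 × $120,000,000 = $7,069,200.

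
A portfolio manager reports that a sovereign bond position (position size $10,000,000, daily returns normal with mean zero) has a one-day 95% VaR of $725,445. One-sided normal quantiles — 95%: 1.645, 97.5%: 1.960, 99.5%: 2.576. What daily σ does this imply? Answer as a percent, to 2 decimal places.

4.41%

VaR as a fraction: $725,445 / $10,000,000 = 7.254%.
σ = VaR / z = 7.254% / 1.645 = 4.410%.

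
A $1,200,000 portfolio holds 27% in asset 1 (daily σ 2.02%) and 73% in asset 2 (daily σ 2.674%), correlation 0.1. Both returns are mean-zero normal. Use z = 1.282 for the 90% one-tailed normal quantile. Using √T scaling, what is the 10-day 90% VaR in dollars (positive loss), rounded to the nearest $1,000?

σ_p = √(0.27²·2.02² + 0.73²·2.674² + 2·0.1·0.27·0.73·2.02·2.674) = 2.079%.
σ_{10d} = 2.079% × √10 = 6.574%.
VaR = 1.282 × 6.574% = 8.428%; on $1,200,000 that is $101,136.

$101,000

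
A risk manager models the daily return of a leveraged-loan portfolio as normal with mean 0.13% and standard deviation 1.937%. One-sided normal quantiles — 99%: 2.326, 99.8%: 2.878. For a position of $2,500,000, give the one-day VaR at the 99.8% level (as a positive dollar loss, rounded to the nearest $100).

$136,100

VaR = −μ + z·σ = −(0.13%) + 2.878 × 1.937% = 5.445%.
On $2,500,000: 0.05445 × $2,500,000 = $136,125.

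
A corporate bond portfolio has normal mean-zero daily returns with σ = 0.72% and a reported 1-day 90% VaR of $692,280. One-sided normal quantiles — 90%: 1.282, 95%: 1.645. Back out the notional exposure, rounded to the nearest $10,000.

$75,000,000

VaR as a fraction of value: z·σ = 1.282 × 0.72% = 0.92304%.
Position = $692,280 / 0.0092304 = $75,000,000.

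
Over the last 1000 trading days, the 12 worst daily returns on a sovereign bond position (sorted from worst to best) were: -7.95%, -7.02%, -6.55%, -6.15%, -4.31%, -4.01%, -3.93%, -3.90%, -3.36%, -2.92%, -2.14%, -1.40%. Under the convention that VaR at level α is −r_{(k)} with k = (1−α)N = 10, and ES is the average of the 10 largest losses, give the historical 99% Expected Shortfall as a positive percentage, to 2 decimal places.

5.01%

The 10 worst returns sum to -50.10%.
ES = −(-50.10%) / 10 = 5.01%.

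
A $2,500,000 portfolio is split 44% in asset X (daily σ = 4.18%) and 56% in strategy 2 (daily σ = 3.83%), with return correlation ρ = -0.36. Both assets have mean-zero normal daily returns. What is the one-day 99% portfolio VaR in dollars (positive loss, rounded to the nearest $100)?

$131,900

σ_p² = 0.44²·4.18² + 0.56²·3.83² + 2·-0.36·0.44·0.56·4.18·3.83 = 5.1426 (%²).
σ_p = √5.1426 = 2.268%.
At 99%, z = 2.326.
VaR = 2.326 × 2.268% = 5.275%; on $2,500,000 that is $131,875.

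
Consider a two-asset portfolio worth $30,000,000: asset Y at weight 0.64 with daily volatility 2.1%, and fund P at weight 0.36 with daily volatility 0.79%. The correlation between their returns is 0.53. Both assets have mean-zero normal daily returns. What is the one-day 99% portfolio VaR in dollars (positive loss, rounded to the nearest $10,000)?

$1,060,000

σ_p² = 0.64²·2.1² + 0.36²·0.79² + 2·0.53·0.64·0.36·2.1·0.79 = 2.2924 (%²).
σ_p = √2.2924 = 1.514%.
At 99%, z = 2.326.
VaR = 2.326 × 1.514% = 3.522%; on $30,000,000 that is $1,056,600.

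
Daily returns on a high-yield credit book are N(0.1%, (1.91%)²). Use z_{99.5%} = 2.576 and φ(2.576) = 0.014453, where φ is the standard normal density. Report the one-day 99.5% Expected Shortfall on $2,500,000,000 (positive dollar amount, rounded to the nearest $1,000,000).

$136,000,000

Tail multiplier: φ(z)/(1−α) = 0.014453 / 0.005 = 2.891.
ES = −(0.1%) + 1.91% × 2.891 = 5.422%.
On $2,500,000,000: 0.05422 × $2,500,000,000 = $135,550,000.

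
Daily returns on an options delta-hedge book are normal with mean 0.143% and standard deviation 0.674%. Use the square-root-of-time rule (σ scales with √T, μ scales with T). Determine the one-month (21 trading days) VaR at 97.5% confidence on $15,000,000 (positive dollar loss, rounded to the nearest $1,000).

At 97.5%, z = 1.960.
σ_{21d} = 0.674% × √21 = 3.089%; μ_{21d} = 21 × 0.143% = 3.003%.
VaR = −(3.003%) + 1.960 × 3.089% = 3.051%.
On $15,000,000: 0.03051 × $15,000,000 = $457,650.

$458,000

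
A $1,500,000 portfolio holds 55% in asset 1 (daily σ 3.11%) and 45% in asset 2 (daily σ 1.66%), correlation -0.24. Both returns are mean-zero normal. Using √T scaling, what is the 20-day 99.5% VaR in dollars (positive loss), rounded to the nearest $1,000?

σ_p = √(0.55²·3.11² + 0.45²·1.66² + 2·-0.24·0.55·0.45·3.11·1.66) = 1.694%.
σ_{20d} = 1.694% × √20 = 7.576%.
z(99.5%) = 2.576.
VaR = 2.576 × 7.576% = 19.516%; on $1,500,000 that is $292,740.

$293,000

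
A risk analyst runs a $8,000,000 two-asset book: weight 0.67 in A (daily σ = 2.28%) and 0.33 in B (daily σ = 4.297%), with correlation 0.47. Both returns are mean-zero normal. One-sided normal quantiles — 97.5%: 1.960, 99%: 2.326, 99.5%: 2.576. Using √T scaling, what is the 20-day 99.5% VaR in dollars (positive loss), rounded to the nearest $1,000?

σ_p = √(0.67²·2.28² + 0.33²·4.297² + 2·0.47·0.67·0.33·2.28·4.297) = 2.526%.
σ_{20d} = 2.526% × √20 = 11.297%.
VaR = 2.576 × 11.297% = 29.101%; on $8,000,000 that is $2,328,080.

$2,328,000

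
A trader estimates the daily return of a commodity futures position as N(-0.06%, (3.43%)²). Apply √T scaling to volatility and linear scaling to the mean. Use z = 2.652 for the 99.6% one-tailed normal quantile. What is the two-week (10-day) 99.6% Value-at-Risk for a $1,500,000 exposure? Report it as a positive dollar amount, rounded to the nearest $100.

$440,500

σ_{10d} = 3.43% × √10 = 10.847%; μ_{10d} = 10 × -0.06% = -0.600%.
VaR = −(-0.600%) + 2.652 × 10.847% = 29.366%.
On $1,500,000: 0.29366 × $1,500,000 = $440,490.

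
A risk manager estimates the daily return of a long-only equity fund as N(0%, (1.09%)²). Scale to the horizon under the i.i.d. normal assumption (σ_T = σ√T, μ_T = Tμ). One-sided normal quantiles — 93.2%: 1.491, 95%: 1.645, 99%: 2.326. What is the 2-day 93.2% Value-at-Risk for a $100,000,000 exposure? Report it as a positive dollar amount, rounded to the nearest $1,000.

$2,298,000

σ_{2d} = 1.09% × √2 = 1.541%.
VaR = 1.491 × 1.541% = 2.298%.
On $100,000,000: 0.02298 × $100,000,000 = $2,298,000.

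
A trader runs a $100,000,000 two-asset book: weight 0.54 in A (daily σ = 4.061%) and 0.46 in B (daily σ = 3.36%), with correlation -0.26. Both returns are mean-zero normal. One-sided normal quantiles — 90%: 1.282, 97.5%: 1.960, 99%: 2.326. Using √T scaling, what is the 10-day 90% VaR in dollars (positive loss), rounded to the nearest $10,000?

$9,450,000

σ_p = √(0.54²·4.061² + 0.46²·3.36² + 2·-0.26·0.54·0.46·4.061·3.36) = 2.331%.
σ_{10d} = 2.331% × √10 = 7.371%.
VaR = 1.282 × 7.371% = 9.450%; on $100,000,000 that is $9,450,000.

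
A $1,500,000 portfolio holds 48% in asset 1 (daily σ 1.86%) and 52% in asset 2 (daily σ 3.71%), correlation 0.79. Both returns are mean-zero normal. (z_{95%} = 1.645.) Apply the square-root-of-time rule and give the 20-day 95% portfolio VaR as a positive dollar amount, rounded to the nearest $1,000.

σ_p = √(0.48²·1.86² + 0.52²·3.71² + 2·0.79·0.48·0.52·1.86·3.71) = 2.691%.
σ_{20d} = 2.691% × √20 = 12.035%.
VaR = 1.645 × 12.035% = 19.798%; on $1,500,000 that is $296,970.

$297,000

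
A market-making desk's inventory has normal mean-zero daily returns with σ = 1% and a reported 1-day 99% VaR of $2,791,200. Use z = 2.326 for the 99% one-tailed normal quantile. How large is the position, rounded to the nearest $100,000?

VaR as a fraction of value: z·σ = 2.326 × 1% = 2.326%.
Position = $2,791,200 / 0.02326 = $120,000,000.

$120,000,000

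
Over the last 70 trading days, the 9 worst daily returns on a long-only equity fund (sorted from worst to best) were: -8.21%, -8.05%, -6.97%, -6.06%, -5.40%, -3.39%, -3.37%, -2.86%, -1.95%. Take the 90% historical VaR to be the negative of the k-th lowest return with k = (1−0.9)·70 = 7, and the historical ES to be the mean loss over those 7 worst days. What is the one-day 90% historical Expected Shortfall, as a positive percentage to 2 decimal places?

The 7 worst returns sum to -41.45%.
ES = −(-41.45%) / 7 = 5.9214…% ≈ 5.92%.

5.92%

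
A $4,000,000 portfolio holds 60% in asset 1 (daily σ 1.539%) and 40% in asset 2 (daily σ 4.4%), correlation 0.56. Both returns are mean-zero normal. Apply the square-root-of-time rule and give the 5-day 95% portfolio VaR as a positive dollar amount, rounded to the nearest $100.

σ_p = √(0.6²·1.539² + 0.4²·4.4² + 2·0.56·0.6·0.4·1.539·4.4) = 2.402%.
σ_{5d} = 2.402% × √5 = 5.371%.
z(95%) = 1.645.
VaR = 1.645 × 5.371% = 8.835%; on $4,000,000 that is $353,400.

$353,400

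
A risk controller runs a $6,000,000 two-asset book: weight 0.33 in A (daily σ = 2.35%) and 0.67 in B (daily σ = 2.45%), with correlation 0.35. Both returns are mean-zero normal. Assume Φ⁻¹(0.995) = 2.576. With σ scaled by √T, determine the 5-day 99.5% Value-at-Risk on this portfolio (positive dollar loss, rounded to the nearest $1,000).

σ_p = √(0.33²·2.35² + 0.67²·2.45² + 2·0.35·0.33·0.67·2.35·2.45) = 2.046%.
σ_{5d} = 2.046% × √5 = 4.575%.
VaR = 2.576 × 4.575% = 11.785%; on $6,000,000 that is $707,100.

$707,000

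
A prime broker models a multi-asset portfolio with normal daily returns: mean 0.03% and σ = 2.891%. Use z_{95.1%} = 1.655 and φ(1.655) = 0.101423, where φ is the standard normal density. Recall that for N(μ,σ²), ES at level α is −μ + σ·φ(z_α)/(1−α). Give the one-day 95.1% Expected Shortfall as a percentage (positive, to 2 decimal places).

Tail multiplier: φ(z)/(1−α) = 0.101423 / 0.049 = 2.070.
ES = −(0.03%) + 2.891% × 2.070 = 5.954%.

5.95%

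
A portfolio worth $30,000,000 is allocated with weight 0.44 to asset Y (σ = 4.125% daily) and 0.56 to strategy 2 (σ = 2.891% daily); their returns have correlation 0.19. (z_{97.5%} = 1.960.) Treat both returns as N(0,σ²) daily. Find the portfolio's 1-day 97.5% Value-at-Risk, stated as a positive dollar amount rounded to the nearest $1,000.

σ_p² = 0.44²·4.125² + 0.56²·2.891² + 2·0.19·0.44·0.56·4.125·2.891 = 7.0319 (%²).
σ_p = √7.0319 = 2.652%.
VaR = 1.960 × 2.652% = 5.198%; on $30,000,000 that is $1,559,400.

$1,559,000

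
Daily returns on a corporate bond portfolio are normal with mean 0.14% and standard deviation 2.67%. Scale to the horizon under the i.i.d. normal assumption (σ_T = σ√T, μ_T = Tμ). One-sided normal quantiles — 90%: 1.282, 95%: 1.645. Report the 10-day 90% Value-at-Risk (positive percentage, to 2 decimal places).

σ_{10d} = 2.67% × √10 = 8.443%; μ_{10d} = 10 × 0.14% = 1.400%.
VaR = −(1.400%) + 1.282 × 8.443% = 9.424%.

9.42%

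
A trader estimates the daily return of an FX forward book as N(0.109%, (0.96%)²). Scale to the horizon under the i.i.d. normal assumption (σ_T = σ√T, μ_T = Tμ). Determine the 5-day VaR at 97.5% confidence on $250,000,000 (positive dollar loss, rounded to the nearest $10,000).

$9,160,000

At 97.5%, z = 1.960.
σ_{5d} = 0.96% × √5 = 2.147%; μ_{5d} = 5 × 0.109% = 0.545%.
VaR = −(0.545%) + 1.960 × 2.147% = 3.663%.
On $250,000,000: 0.03663 × $250,000,000 = $9,157,500.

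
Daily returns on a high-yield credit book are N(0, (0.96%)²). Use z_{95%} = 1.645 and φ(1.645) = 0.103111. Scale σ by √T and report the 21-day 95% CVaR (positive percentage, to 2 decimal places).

9.07%

σ_{21d} = 0.96% × √21 = 4.399%.
ES multiplier = φ(z)/(1−α) = 0.103111/0.05 = 2.062.
ES = 4.399% × 2.062 = 9.071%.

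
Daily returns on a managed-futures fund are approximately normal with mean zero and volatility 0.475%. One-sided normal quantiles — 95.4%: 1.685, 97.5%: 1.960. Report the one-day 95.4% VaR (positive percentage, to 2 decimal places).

0.80%

VaR = z·σ = 1.685 × 0.475% = 0.800%.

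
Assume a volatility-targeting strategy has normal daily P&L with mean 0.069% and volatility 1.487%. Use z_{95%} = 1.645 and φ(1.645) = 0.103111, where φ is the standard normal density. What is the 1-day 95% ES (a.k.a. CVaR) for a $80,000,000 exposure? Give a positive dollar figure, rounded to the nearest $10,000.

Tail multiplier: φ(z)/(1−α) = 0.103111 / 0.05 = 2.062.
ES = −(0.069%) + 1.487% × 2.062 = 2.997%.
On $80,000,000: 0.02997 × $80,000,000 = $2,397,600.

$2,400,000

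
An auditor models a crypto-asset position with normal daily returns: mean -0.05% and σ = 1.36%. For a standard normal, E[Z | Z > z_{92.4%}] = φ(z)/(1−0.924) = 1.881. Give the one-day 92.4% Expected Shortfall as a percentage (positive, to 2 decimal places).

2.61%

ES = −(-0.05%) + 1.36% × 1.881 = 2.608%.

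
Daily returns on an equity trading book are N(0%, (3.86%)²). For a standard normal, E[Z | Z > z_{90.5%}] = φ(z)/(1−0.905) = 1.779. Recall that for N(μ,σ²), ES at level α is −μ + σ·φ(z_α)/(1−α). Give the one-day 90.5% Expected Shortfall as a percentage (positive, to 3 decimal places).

6.867%

ES = 3.86% × 1.779 = 6.867%.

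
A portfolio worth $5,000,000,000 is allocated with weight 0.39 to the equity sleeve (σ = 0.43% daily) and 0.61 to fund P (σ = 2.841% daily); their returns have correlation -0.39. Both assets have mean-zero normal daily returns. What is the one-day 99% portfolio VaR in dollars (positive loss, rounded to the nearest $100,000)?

$194,800,000

σ_p² = 0.39²·0.43² + 0.61²·2.841² + 2·-0.39·0.39·0.61·0.43·2.841 = 2.8048 (%²).
σ_p = √2.8048 = 1.675%.
At 99%, z = 2.326.
VaR = 2.326 × 1.675% = 3.896%; on $5,000,000,000 that is $194,800,000.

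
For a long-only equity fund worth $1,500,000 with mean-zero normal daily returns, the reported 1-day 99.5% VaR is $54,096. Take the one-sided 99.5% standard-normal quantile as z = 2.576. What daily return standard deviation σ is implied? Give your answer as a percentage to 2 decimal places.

VaR as a fraction: $54,096 / $1,500,000 = 3.606%.
σ = VaR / z = 3.606% / 2.576 = 1.400%.

1.40%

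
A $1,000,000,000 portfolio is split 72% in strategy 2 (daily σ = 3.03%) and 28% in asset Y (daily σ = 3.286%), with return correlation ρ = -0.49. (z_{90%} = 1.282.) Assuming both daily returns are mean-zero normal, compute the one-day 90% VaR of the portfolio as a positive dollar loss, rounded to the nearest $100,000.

σ_p² = 0.72²·3.03² + 0.28²·3.286² + 2·-0.49·0.72·0.28·3.03·3.286 = 3.6388 (%²).
σ_p = √3.6388 = 1.908%.
VaR = 1.282 × 1.908% = 2.446%; on $1,000,000,000 that is $24,460,000.

$24,500,000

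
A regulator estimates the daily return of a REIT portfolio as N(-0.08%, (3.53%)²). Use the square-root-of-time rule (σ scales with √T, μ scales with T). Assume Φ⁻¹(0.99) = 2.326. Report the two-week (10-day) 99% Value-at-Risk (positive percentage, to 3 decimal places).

26.765%

σ_{10d} = 3.53% × √10 = 11.163%; μ_{10d} = 10 × -0.08% = -0.800%.
VaR = −(-0.800%) + 2.326 × 11.163% = 26.765%.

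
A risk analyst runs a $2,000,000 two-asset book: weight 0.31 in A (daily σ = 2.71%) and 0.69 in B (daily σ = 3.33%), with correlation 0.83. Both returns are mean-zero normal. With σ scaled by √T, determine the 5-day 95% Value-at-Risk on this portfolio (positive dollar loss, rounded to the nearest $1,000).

σ_p = √(0.31²·2.71² + 0.69²·3.33² + 2·0.83·0.31·0.69·2.71·3.33) = 3.031%.
σ_{5d} = 3.031% × √5 = 6.778%.
z(95%) = 1.645.
VaR = 1.645 × 6.778% = 11.150%; on $2,000,000 that is $223,000.

$223,000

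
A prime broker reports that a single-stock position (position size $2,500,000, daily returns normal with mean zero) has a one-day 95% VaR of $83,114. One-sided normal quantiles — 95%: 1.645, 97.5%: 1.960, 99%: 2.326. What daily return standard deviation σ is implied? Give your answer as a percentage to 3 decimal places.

VaR as a fraction: $83,114 / $2,500,000 = 3.325%.
σ = VaR / z = 3.325% / 1.645 = 2.021%.

2.021%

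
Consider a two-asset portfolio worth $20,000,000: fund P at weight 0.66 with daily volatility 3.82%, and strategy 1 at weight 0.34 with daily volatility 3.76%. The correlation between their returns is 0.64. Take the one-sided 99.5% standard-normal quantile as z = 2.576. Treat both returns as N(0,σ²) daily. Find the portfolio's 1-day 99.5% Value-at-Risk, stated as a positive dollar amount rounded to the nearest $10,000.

$1,790,000

σ_p² = 0.66²·3.82² + 0.34²·3.76² + 2·0.64·0.66·0.34·3.82·3.76 = 12.1163 (%²).
σ_p = √12.1163 = 3.481%.
VaR = 2.576 × 3.481% = 8.967%; on $20,000,000 that is $1,793,400.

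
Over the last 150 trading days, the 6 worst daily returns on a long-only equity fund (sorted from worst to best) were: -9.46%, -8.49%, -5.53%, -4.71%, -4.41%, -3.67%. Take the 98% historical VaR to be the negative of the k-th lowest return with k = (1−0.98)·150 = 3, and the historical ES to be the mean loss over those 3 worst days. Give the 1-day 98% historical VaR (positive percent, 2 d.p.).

5.53%

k = 3; the 3rd lowest return is -5.53%, so VaR = 5.53%.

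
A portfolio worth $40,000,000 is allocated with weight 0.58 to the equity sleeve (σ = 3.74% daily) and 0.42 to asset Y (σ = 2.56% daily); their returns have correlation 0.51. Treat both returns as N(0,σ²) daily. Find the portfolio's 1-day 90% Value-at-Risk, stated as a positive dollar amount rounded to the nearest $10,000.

$1,470,000

σ_p² = 0.58²·3.74² + 0.42²·2.56² + 2·0.51·0.58·0.42·3.74·2.56 = 8.2405 (%²).
σ_p = √8.2405 = 2.871%.
At 90%, z = 1.282.
VaR = 1.282 × 2.871% = 3.681%; on $40,000,000 that is $1,472,400.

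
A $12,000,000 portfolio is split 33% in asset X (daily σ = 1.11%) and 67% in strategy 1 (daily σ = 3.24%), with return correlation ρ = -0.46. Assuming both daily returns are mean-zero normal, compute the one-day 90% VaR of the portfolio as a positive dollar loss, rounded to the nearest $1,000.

σ_p² = 0.33²·1.11² + 0.67²·3.24² + 2·-0.46·0.33·0.67·1.11·3.24 = 4.1150 (%²).
σ_p = √4.1150 = 2.029%.
At 90%, z = 1.282.
VaR = 1.282 × 2.029% = 2.601%; on $12,000,000 that is $312,120.

$312,000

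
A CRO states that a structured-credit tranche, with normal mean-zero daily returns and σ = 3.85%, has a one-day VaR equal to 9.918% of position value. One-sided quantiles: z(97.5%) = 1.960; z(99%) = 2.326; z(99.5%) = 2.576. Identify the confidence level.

Implied z = VaR/σ = 9.918 / 3.85 = 2.576.
This matches z(99.5%) = 2.576.

99.5%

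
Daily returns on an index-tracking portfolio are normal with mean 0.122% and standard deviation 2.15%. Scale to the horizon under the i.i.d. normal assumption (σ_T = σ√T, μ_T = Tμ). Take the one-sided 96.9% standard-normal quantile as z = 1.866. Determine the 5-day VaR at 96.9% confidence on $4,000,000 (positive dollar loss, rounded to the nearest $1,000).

σ_{5d} = 2.15% × √5 = 4.808%; μ_{5d} = 5 × 0.122% = 0.610%.
VaR = −(0.610%) + 1.866 × 4.808% = 8.362%.
On $4,000,000: 0.08362 × $4,000,000 = $334,480.

$334,000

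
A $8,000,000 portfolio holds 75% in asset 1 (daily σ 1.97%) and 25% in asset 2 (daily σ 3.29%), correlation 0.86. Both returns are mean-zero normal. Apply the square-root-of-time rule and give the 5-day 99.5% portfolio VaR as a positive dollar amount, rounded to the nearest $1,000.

$1,025,000

σ_p = √(0.75²·1.97² + 0.25²·3.29² + 2·0.86·0.75·0.25·1.97·3.29) = 2.225%.
σ_{5d} = 2.225% × √5 = 4.975%.
z(99.5%) = 2.576.
VaR = 2.576 × 4.975% = 12.816%; on $8,000,000 that is $1,025,280.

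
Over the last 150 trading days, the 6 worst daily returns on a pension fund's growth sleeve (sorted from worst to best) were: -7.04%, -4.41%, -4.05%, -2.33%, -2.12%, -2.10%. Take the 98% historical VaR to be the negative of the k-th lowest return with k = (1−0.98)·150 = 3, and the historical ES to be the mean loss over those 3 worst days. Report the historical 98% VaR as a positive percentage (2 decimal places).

4.05%

k = 3; the 3rd lowest return is -4.05%, so VaR = 4.05%.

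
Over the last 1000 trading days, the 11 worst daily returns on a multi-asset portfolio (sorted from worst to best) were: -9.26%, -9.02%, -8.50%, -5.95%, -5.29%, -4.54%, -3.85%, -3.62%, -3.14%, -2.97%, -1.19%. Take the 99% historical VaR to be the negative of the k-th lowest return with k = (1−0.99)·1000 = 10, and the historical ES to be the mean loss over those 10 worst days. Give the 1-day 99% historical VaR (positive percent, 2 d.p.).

k = 10; the 10th lowest return is -2.97%, so VaR = 2.97%.

2.97%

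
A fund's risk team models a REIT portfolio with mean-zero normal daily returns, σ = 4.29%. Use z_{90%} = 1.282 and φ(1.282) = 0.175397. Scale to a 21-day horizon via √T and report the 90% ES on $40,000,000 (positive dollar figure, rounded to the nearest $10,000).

$13,790,000

σ_{21d} = 4.29% × √21 = 19.659%.
ES multiplier = φ(z)/(1−α) = 0.175397/0.1 = 1.754.
ES = 19.659% × 1.754 = 34.482%; on $40,000,000: $13,792,800.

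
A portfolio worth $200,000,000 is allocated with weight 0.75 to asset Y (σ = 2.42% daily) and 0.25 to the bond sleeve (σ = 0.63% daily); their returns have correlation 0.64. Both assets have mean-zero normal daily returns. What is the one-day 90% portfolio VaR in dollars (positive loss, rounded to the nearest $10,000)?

$4,920,000

σ_p² = 0.75²·2.42² + 0.25²·0.63² + 2·0.64·0.75·0.25·2.42·0.63 = 3.6849 (%²).
σ_p = √3.6849 = 1.920%.
At 90%, z = 1.282.
VaR = 1.282 × 1.920% = 2.461%; on $200,000,000 that is $4,922,000.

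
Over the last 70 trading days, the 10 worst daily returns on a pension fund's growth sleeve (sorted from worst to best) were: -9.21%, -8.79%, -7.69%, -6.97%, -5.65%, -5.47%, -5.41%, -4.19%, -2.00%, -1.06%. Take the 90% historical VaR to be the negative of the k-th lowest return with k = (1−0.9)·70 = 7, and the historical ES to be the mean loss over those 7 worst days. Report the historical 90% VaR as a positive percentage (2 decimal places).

k = 7; the 7th lowest return is -5.41%, so VaR = 5.41%.

5.41%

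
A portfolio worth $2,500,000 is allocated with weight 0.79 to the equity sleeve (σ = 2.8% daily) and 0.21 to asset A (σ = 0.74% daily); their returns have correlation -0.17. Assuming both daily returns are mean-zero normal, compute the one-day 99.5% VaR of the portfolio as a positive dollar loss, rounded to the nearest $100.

$141,100

σ_p² = 0.79²·2.8² + 0.21²·0.74² + 2·-0.17·0.79·0.21·2.8·0.74 = 4.8002 (%²).
σ_p = √4.8002 = 2.191%.
At 99.5%, z = 2.576.
VaR = 2.576 × 2.191% = 5.644%; on $2,500,000 that is $141,100.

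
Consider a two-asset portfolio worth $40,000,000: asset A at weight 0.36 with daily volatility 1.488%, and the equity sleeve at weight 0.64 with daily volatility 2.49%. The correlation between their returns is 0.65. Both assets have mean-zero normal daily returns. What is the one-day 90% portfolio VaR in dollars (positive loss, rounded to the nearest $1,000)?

$1,017,000

σ_p² = 0.36²·1.488² + 0.64²·2.49² + 2·0.65·0.36·0.64·1.488·2.49 = 3.9363 (%²).
σ_p = √3.9363 = 1.984%.
At 90%, z = 1.282.
VaR = 1.282 × 1.984% = 2.543%; on $40,000,000 that is $1,017,200.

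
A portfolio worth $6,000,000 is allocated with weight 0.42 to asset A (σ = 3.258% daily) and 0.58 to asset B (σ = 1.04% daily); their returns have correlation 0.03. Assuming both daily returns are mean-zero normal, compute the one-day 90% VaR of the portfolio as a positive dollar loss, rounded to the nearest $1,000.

σ_p² = 0.42²·3.258² + 0.58²·1.04² + 2·0.03·0.42·0.58·3.258·1.04 = 2.2858 (%²).
σ_p = √2.2858 = 1.512%.
At 90%, z = 1.282.
VaR = 1.282 × 1.512% = 1.938%; on $6,000,000 that is $116,280.

$116,000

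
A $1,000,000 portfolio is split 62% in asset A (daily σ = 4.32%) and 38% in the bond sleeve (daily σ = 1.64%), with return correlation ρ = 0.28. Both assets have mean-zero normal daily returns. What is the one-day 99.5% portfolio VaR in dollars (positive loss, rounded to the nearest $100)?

σ_p² = 0.62²·4.32² + 0.38²·1.64² + 2·0.28·0.62·0.38·4.32·1.64 = 8.4969 (%²).
σ_p = √8.4969 = 2.915%.
At 99.5%, z = 2.576.
VaR = 2.576 × 2.915% = 7.509%; on $1,000,000 that is $75,090.

$75,100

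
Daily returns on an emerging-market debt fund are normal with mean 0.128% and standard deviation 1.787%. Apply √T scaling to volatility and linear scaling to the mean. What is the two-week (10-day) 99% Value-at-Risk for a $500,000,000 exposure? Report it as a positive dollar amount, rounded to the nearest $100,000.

$59,300,000

At 99%, z = 2.326.
σ_{10d} = 1.787% × √10 = 5.651%; μ_{10d} = 10 × 0.128% = 1.280%.
VaR = −(1.280%) + 2.326 × 5.651% = 11.864%.
On $500,000,000: 0.11864 × $500,000,000 = $59,320,000.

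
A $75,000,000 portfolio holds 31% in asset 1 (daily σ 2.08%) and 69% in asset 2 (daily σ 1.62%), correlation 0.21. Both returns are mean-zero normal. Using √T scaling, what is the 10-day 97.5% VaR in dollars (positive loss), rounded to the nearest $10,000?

$6,520,000

σ_p = √(0.31²·2.08² + 0.69²·1.62² + 2·0.21·0.31·0.69·2.08·1.62) = 1.403%.
σ_{10d} = 1.403% × √10 = 4.437%.
z(97.5%) = 1.960.
VaR = 1.960 × 4.437% = 8.697%; on $75,000,000 that is $6,522,750.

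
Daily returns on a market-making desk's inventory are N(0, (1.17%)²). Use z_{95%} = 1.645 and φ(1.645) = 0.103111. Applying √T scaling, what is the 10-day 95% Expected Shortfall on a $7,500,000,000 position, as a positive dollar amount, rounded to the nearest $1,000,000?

σ_{10d} = 1.17% × √10 = 3.700%.
ES multiplier = φ(z)/(1−α) = 0.103111/0.05 = 2.062.
ES = 3.700% × 2.062 = 7.629%; on $7,500,000,000: $572,175,000.

$572,000,000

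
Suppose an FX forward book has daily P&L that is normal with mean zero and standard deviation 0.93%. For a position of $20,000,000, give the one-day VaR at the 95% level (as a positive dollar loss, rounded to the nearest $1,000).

$306,000

At 95% one-sided, z = 1.645.
VaR = z·σ = 1.645 × 0.93% = 1.530%.
On $20,000,000: 0.01530 × $20,000,000 = $306,000.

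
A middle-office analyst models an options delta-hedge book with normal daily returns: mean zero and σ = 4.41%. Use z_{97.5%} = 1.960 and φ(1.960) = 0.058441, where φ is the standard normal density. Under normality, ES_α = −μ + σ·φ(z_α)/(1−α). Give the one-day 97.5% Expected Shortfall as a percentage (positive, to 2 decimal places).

Tail multiplier: φ(z)/(1−α) = 0.058441 / 0.025 = 2.338.
ES = 4.41% × 2.338 = 10.311%.

10.31%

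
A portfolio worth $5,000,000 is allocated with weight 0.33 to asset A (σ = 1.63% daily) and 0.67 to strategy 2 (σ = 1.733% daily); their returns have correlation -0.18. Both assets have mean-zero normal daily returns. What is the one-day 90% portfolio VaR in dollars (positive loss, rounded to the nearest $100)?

$76,200

σ_p² = 0.33²·1.63² + 0.67²·1.733² + 2·-0.18·0.33·0.67·1.63·1.733 = 1.4127 (%²).
σ_p = √1.4127 = 1.189%.
At 90%, z = 1.282.
VaR = 1.282 × 1.189% = 1.524%; on $5,000,000 that is $76,200.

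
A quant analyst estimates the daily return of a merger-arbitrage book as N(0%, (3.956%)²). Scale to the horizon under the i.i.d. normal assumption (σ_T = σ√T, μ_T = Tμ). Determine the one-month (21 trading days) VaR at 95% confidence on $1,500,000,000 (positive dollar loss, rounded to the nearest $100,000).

At 95%, z = 1.645.
σ_{21d} = 3.956% × √21 = 18.129%.
VaR = 1.645 × 18.129% = 29.822%.
On $1,500,000,000: 0.29822 × $1,500,000,000 = $447,330,000.

$447,300,000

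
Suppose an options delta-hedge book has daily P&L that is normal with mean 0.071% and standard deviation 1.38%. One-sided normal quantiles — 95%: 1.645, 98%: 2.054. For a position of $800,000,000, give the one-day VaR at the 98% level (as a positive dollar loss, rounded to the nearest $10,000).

$22,110,000

VaR = −μ + z·σ = −(0.071%) + 2.054 × 1.38% = 2.764%.
On $800,000,000: 0.02764 × $800,000,000 = $22,112,000.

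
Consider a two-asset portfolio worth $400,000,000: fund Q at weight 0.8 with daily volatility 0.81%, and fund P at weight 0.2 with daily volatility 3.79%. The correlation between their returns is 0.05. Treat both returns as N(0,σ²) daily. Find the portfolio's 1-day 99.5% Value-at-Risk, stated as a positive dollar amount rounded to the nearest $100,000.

$10,500,000

σ_p² = 0.8²·0.81² + 0.2²·3.79² + 2·0.05·0.8·0.2·0.81·3.79 = 1.0436 (%²).
σ_p = √1.0436 = 1.022%.
At 99.5%, z = 2.576.
VaR = 2.576 × 1.022% = 2.633%; on $400,000,000 that is $10,532,000.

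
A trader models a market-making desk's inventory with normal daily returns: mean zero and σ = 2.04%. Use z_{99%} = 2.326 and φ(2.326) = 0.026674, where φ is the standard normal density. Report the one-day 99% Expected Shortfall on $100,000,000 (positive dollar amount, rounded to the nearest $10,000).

Tail multiplier: φ(z)/(1−α) = 0.026674 / 0.01 = 2.667.
ES = 2.04% × 2.667 = 5.441%.
On $100,000,000: 0.05441 × $100,000,000 = $5,441,000.

$5,440,000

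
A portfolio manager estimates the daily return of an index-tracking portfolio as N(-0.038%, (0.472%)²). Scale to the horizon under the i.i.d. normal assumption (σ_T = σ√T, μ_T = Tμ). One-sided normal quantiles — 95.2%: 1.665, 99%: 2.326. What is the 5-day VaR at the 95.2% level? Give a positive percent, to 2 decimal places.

1.95%

σ_{5d} = 0.472% × √5 = 1.055%; μ_{5d} = 5 × -0.038% = -0.190%.
VaR = −(-0.190%) + 1.665 × 1.055% = 1.947%.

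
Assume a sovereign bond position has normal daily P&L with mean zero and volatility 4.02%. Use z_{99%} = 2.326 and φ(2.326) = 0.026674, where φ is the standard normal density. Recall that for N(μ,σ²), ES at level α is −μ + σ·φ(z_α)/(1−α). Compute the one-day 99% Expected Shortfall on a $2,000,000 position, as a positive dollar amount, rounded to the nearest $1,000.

Tail multiplier: φ(z)/(1−α) = 0.026674 / 0.01 = 2.667.
ES = 4.02% × 2.667 = 10.721%.
On $2,000,000: 0.10721 × $2,000,000 = $214,420.

$214,000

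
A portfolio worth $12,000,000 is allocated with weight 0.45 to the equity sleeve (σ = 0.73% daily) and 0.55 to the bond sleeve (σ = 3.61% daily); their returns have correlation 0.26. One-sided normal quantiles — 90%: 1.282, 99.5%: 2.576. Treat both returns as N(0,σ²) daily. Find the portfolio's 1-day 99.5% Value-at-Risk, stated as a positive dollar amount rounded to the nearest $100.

$647,600

σ_p² = 0.45²·0.73² + 0.55²·3.61² + 2·0.26·0.45·0.55·0.73·3.61 = 4.3893 (%²).
σ_p = √4.3893 = 2.095%.
VaR = 2.576 × 2.095% = 5.397%; on $12,000,000 that is $647,640.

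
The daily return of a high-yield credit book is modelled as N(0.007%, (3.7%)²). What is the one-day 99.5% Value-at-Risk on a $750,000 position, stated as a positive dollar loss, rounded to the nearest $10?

$71,430

At 99.5% one-sided, z = 2.576.
VaR = −μ + z·σ = −(0.007%) + 2.576 × 3.7% = 9.524%.
On $750,000: 0.09524 × $750,000 = $71,430.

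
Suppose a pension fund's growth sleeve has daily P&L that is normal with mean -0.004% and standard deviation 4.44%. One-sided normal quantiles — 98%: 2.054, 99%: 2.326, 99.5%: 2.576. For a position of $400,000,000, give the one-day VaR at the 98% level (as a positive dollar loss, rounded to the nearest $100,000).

VaR = −μ + z·σ = −(-0.004%) + 2.054 × 4.44% = 9.124%.
On $400,000,000: 0.09124 × $400,000,000 = $36,496,000.

$36,500,000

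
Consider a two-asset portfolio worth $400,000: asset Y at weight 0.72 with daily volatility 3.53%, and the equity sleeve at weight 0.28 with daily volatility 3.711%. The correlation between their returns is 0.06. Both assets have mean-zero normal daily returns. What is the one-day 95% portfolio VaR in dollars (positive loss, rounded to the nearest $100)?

σ_p² = 0.72²·3.53² + 0.28²·3.711² + 2·0.06·0.72·0.28·3.53·3.711 = 7.8563 (%²).
σ_p = √7.8563 = 2.803%.
At 95%, z = 1.645.
VaR = 1.645 × 2.803% = 4.611%; on $400,000 that is $18,444.

$18,400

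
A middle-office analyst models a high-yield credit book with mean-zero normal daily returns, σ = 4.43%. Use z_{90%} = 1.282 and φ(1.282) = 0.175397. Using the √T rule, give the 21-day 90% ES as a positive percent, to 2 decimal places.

35.61%

σ_{21d} = 4.43% × √21 = 20.301%.
ES multiplier = φ(z)/(1−α) = 0.175397/0.1 = 1.754.
ES = 20.301% × 1.754 = 35.608%.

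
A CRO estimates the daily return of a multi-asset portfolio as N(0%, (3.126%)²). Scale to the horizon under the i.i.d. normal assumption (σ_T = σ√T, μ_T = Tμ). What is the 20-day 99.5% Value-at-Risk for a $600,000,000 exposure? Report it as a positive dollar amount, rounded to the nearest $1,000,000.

At 99.5%, z = 2.576.
σ_{20d} = 3.126% × √20 = 13.980%.
VaR = 2.576 × 13.980% = 36.012%.
On $600,000,000: 0.36012 × $600,000,000 = $216,072,000.

$216,000,000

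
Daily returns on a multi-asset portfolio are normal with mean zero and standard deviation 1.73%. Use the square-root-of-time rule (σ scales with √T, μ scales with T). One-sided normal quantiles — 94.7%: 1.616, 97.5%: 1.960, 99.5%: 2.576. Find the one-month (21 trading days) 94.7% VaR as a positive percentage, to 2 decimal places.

12.81%

σ_{21d} = 1.73% × √21 = 7.928%.
VaR = 1.616 × 7.928% = 12.812%.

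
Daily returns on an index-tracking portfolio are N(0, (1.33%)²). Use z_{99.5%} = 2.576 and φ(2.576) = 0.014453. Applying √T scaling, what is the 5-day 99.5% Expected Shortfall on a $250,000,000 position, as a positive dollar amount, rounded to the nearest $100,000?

$21,500,000

σ_{5d} = 1.33% × √5 = 2.974%.
ES multiplier = φ(z)/(1−α) = 0.014453/0.005 = 2.891.
ES = 2.974% × 2.891 = 8.598%; on $250,000,000: $21,495,000.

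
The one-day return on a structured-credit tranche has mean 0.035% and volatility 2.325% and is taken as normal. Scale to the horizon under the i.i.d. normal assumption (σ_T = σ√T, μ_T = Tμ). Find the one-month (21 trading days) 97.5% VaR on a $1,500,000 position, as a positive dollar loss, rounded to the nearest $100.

$302,200

At 97.5%, z = 1.960.
σ_{21d} = 2.325% × √21 = 10.654%; μ_{21d} = 21 × 0.035% = 0.735%.
VaR = −(0.735%) + 1.960 × 10.654% = 20.147%.
On $1,500,000: 0.20147 × $1,500,000 = $302,205.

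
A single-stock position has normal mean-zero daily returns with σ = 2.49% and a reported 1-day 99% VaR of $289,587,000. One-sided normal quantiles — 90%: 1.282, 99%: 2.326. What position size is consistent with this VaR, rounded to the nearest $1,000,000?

VaR as a fraction of value: z·σ = 2.326 × 2.49% = 5.79174%.
Position = $289,587,000 / 0.0579174 = $5,000,000,000.

$5,000,000,000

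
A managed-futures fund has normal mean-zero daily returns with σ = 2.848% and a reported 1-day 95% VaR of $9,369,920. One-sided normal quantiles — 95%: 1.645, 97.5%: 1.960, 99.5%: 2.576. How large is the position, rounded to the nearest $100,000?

$200,000,000

VaR as a fraction of value: z·σ = 1.645 × 2.848% = 4.68496%.
Position = $9,369,920 / 0.0468496 = $200,000,000.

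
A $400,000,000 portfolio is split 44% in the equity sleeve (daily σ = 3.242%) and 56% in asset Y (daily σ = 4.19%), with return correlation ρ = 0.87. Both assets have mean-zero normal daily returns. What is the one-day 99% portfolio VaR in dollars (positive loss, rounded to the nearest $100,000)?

$34,000,000

σ_p² = 0.44²·3.242² + 0.56²·4.19² + 2·0.87·0.44·0.56·3.242·4.19 = 13.3644 (%²).
σ_p = √13.3644 = 3.656%.
At 99%, z = 2.326.
VaR = 2.326 × 3.656% = 8.504%; on $400,000,000 that is $34,016,000.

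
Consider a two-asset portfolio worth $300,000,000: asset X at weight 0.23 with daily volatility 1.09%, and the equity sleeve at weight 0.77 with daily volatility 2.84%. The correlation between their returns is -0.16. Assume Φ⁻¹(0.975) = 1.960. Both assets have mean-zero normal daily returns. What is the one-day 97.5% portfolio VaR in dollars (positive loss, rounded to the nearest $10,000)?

$12,710,000

σ_p² = 0.23²·1.09² + 0.77²·2.84² + 2·-0.16·0.23·0.77·1.09·2.84 = 4.6695 (%²).
σ_p = √4.6695 = 2.161%.
VaR = 1.960 × 2.161% = 4.236%; on $300,000,000 that is $12,708,000.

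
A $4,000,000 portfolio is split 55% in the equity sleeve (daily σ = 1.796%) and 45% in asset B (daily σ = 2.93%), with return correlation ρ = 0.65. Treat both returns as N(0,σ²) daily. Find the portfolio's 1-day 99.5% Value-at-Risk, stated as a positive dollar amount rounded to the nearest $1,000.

σ_p² = 0.55²·1.796² + 0.45²·2.93² + 2·0.65·0.55·0.45·1.796·2.93 = 4.4073 (%²).
σ_p = √4.4073 = 2.099%.
At 99.5%, z = 2.576.
VaR = 2.576 × 2.099% = 5.407%; on $4,000,000 that is $216,280.

$216,000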